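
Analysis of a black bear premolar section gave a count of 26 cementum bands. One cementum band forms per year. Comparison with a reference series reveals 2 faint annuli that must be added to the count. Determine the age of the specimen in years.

Correcting the raw count gives 26 + 2 = 28 true cementum bands.
One cementum band per year makes the duration 28 years.

28 yr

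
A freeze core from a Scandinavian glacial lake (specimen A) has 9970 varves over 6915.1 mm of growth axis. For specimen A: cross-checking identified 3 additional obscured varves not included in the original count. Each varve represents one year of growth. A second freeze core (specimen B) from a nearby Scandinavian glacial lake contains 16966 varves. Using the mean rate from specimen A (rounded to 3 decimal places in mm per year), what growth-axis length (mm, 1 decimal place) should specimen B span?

11757.4 mm

Specimen A: true varve count = 9970 + 3 = 9973.
A: Mean rate = 6915.1 mm / 9973 years ≈ 0.693 mm/year.
For B, 0.693 mm/year × 16966 years = 11757.4 mm.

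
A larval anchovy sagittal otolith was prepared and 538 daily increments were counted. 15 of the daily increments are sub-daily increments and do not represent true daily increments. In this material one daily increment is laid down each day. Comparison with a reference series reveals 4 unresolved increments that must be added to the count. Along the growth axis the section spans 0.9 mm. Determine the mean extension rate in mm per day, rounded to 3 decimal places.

Correcting the raw count gives 538 − 15 + 4 = 527 true daily increments.
Mean rate = 0.9 mm / 527 days ≈ 0.002 mm per day.

0.002 mm per day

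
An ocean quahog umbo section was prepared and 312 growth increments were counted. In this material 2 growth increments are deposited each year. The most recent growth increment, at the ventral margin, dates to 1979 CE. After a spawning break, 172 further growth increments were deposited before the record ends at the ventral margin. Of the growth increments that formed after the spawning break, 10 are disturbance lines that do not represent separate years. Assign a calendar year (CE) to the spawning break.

1898 CE

There are 172 growth increments younger than the spawning break.
Excluding 10 false growth increments: 172 − 10 = 162.
With 2 growth increments per year, 162 / 2 = 81 years.
Counting back 81 years from 1979 CE places the spawning break in 1979 − 81 = 1898 CE.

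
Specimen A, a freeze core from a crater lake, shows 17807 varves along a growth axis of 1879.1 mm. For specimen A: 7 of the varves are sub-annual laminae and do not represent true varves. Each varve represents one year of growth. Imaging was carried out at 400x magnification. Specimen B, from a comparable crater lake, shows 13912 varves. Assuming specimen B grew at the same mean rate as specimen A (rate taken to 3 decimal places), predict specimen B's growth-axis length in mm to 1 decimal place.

Specimen A: adjusted count: 17807 − 7 = 17800 varves.
A: Mean rate = 1879.1 mm / 17800 years ≈ 0.106 mm/yr.
Length of B = 0.106 × 13912 = 1474.7 mm.

1474.7 mm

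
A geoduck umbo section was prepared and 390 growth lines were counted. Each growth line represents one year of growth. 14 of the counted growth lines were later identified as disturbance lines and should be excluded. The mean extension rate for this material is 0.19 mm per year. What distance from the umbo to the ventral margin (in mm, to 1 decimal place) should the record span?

True growth line count = 390 − 14 = 376.
376 years at 0.19 mm/year gives 0.19 × 376 = 71.4 mm.

71.4 mm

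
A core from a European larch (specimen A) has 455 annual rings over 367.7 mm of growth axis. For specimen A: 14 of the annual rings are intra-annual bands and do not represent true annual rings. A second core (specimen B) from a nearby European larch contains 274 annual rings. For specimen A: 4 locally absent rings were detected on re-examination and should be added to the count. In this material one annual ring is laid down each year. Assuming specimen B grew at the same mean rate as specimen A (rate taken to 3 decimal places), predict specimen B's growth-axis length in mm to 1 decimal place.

Specimen A: after corrections the count is 455 − 14 + 4 = 445 annual rings.
A: 367.7 mm over 445 years gives 367.7 / 445 ≈ 0.826 mm/year.
Length of B = 0.826 × 274 = 226.3 mm.

226.3 mm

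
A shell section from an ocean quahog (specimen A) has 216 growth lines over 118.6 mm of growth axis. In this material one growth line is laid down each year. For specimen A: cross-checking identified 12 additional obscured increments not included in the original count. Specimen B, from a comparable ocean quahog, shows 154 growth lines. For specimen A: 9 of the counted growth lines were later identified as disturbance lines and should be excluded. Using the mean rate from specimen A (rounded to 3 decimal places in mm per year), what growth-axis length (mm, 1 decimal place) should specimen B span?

83.5 mm

Specimen A: correcting the raw count gives 216 − 9 + 12 = 219 true growth lines.
A: 118.6 mm over 219 years gives 118.6 / 219 ≈ 0.542 mm/year.
For B, 0.542 mm/year × 154 years = 83.5 mm.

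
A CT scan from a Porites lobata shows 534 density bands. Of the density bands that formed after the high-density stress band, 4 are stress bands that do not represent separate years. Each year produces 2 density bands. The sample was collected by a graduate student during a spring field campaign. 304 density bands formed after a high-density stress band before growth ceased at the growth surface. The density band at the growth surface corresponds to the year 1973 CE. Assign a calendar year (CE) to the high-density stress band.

1823 CE

There are 304 density bands younger than the high-density stress band.
Removing the 4 false density bands leaves 304 − 4 = 300 true density bands beyond the high-density stress band.
300 density bands at 2 per year is 300 / 2 = 150 years.
Counting back 150 years from 1973 CE places the high-density stress band in 1973 − 150 = 1823 CE.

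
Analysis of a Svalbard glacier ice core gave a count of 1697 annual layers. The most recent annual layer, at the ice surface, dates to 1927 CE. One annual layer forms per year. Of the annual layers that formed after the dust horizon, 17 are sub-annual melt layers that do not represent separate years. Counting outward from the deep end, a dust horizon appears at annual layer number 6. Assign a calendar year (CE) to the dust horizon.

253 CE

Between annual layer 6 and the ice surface there are 1697 − 6 = 1691 annual layers.
Excluding 17 false annual layers: 1691 − 17 = 1674.
1927 − 1674 = 253 CE.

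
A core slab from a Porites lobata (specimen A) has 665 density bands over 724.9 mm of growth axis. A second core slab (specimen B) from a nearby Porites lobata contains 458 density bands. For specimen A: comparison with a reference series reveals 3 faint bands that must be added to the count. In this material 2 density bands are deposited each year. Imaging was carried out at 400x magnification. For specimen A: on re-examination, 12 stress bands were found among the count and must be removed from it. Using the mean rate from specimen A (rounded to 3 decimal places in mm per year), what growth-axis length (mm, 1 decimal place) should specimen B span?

506.1 mm

Specimen A: correcting the raw count gives 665 − 12 + 3 = 656 true density bands.
Specimen A: with 2 density bands per year, 656 / 2 = 328 years.
A: Mean rate = 724.9 mm / 328 years ≈ 2.210 mm/yr.
Specimen B: 458 density bands at 2 per year is 458 / 2 = 229 years. Length of B = 2.210 × 229 = 506.1 mm.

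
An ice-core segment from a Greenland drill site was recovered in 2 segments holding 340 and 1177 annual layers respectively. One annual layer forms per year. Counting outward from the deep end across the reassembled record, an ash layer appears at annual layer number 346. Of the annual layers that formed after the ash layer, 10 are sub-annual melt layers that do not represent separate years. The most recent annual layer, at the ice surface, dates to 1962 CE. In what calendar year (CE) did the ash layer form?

Total annual layers = 340 + 1177 = 1517.
1517 − 346 = 1171 annual layers lie beyond the ash layer toward the ice surface.
1171 − 10 false = 1161 true annual layers after the ash layer.
1962 − 1161 = 801 CE.

801 CE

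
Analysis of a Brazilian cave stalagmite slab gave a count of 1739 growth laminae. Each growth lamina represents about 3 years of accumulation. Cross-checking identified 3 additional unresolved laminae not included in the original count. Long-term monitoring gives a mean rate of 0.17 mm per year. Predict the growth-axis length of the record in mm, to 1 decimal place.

Correcting the raw count gives 1739 + 3 = 1742 true growth laminae.
At 3 years per growth lamina, 1742 × 3 = 5226 years.
Predicted length = 0.17 mm/year × 5226 years = 888.4 mm.

888.4 mm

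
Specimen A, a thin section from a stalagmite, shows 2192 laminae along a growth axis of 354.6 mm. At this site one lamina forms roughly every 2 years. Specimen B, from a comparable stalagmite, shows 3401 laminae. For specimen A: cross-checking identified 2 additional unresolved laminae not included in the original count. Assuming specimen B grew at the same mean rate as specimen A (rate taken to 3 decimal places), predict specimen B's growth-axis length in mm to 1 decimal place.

Specimen A: after corrections the count is 2192 + 2 = 2194 laminae.
Specimen A: at 2 years per lamina, 2194 × 2 = 4388 years.
A: Extension rate ≈ 354.6 / 4388 = 0.081 mm/year.
Specimen B: multiplying by 2 years per lamina: 3401 × 2 = 6802 years. B's length ≈ 0.081 × 6802 = 551.0 mm.

551.0 mm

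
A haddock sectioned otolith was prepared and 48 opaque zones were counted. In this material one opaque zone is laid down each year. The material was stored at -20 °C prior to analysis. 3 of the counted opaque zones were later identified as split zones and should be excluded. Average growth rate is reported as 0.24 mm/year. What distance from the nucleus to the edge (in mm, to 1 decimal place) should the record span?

Correcting the raw count gives 48 − 3 = 45 true opaque zones.
45 years at 0.24 mm/year gives 0.24 × 45 = 10.8 mm.

10.8 mm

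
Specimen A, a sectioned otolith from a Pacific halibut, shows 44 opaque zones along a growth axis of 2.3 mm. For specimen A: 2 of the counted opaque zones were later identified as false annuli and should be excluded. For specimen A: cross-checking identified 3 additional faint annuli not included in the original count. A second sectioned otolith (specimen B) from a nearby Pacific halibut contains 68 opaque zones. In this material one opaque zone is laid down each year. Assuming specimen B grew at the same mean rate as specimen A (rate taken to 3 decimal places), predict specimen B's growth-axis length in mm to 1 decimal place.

Specimen A: adjusted count: 44 − 2 + 3 = 45 opaque zones.
A: 2.3 mm over 45 years gives 2.3 / 45 ≈ 0.051 mm per year.
B's length ≈ 0.051 × 68 = 3.5 mm.

3.5 mm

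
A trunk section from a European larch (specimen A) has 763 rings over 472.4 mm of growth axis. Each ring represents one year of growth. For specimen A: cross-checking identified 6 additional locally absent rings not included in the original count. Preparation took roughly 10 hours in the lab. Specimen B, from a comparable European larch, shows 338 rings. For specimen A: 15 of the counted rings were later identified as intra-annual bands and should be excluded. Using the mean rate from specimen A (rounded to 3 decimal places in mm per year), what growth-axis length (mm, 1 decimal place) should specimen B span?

Specimen A: adjusted count: 763 − 15 + 6 = 754 rings.
A: Extension rate ≈ 472.4 / 754 = 0.627 mm/yr.
Length of B = 0.627 × 338 = 211.9 mm.

211.9 mm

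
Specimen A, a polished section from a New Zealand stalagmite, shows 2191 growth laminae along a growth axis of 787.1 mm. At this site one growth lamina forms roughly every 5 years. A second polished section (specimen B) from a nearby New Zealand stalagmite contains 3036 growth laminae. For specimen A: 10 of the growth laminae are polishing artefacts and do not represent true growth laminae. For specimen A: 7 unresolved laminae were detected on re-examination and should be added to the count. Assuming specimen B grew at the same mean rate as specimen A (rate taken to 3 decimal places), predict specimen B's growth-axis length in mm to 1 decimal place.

Specimen A: true growth lamina count = 2191 − 10 + 7 = 2188.
Specimen A: 2188 growth laminae at 5 years each span 2188 × 5 = 10940 years.
A: 787.1 mm over 10940 years gives 787.1 / 10940 ≈ 0.072 mm per year.
Specimen B: 3036 growth laminae at 5 years each span 3036 × 5 = 15180 years. B's length ≈ 0.072 × 15180 = 1093.0 mm.

1093.0 mm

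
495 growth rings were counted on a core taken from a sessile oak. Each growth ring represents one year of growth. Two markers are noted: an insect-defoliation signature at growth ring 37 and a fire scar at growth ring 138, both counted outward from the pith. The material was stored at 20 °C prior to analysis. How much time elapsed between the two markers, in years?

101 yr

The two markers are separated by 138 − 37 = 101 growth rings.
One growth ring per year makes the interval 101 years.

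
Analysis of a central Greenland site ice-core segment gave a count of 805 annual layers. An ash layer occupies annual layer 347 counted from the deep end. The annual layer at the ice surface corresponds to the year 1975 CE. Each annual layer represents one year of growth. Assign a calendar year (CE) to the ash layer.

1517 CE

805 − 347 = 458 annual layers lie beyond the ash layer toward the ice surface.
1975 − 458 = 1517 CE.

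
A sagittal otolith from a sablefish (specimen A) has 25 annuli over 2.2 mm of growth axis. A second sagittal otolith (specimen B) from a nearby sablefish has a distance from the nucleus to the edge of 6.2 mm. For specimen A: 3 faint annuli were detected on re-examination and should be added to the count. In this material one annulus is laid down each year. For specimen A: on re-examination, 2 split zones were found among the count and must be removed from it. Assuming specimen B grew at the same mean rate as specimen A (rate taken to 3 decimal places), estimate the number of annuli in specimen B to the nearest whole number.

73 annuli

Specimen A: after corrections the count is 25 − 2 + 3 = 26 annuli.
A: Mean rate = 2.2 mm / 26 years ≈ 0.085 mm/yr.
Specimen B: 6.2 mm / 0.085 mm per year = 72.94 years ≈ 73 annuli.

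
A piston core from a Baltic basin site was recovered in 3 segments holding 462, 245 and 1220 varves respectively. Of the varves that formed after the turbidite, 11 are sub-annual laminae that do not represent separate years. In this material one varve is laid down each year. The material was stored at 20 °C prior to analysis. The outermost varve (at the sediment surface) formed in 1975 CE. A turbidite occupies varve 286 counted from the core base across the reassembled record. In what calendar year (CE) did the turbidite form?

Total varves = 462 + 245 + 1220 = 1927.
Between varve 286 and the sediment surface there are 1927 − 286 = 1641 varves.
1641 − 11 false = 1630 true varves after the turbidite.
Counting back 1630 years from 1975 CE places the turbidite in 1975 − 1630 = 345 CE.

345 CE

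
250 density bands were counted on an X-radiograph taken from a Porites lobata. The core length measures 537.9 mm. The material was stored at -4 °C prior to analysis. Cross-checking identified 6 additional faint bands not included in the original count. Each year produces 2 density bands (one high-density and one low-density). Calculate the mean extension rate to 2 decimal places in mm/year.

After corrections the count is 250 + 6 = 256 density bands.
Dividing by 2 density bands per year: 256 / 2 = 128 years.
Extension rate ≈ 537.9 / 128 = 4.20 mm/year.

4.20 mm/year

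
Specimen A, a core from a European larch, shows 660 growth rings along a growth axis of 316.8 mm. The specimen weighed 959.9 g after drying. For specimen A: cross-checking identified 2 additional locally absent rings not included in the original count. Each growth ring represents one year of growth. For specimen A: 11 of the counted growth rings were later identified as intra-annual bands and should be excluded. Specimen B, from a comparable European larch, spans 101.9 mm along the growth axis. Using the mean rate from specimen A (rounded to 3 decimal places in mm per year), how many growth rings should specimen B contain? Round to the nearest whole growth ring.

209 growth rings

Specimen A: correcting the raw count gives 660 − 11 + 2 = 651 true growth rings.
A: Mean rate = 316.8 mm / 651 years ≈ 0.487 mm/year.
For B, 101.9 / 0.487 = 209.24 years ≈ 209 growth rings.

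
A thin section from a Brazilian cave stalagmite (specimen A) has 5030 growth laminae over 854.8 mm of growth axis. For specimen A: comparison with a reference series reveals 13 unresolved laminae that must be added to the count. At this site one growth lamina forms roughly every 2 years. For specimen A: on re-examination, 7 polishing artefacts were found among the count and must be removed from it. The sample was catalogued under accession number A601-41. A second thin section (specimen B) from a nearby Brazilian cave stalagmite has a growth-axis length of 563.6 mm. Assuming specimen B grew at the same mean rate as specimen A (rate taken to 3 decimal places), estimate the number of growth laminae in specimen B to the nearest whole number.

Specimen A: adjusted count: 5030 − 7 + 13 = 5036 growth laminae.
Specimen A: at 2 years per growth lamina, 5036 × 2 = 10072 years.
A: Extension rate ≈ 854.8 / 10072 = 0.085 mm per year.
For B, 563.6 / 0.085 = 6630.59 years; at 2 years per growth lamina that is 6630.59 / 2 ≈ 3315 growth laminae.

3315 growth laminae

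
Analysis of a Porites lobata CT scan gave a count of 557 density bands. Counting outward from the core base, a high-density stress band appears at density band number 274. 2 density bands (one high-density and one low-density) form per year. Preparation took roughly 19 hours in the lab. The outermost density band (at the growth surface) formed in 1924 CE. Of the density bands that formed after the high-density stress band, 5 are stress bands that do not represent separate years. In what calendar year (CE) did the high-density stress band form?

The high-density stress band sits at density band 274 from the core base, so 557 − 274 = 283 density bands formed after it.
283 − 5 false = 278 true density bands after the high-density stress band.
With 2 density bands per year, 278 / 2 = 139 years.
1924 − 139 = 1785 CE.

1785 CE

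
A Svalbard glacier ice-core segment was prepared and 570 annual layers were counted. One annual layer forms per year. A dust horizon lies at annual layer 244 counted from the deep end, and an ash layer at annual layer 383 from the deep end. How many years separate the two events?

139 years

383 − 244 = 139 annual layers lie between the two events.
At one annual layer per year, 139 years elapsed between them.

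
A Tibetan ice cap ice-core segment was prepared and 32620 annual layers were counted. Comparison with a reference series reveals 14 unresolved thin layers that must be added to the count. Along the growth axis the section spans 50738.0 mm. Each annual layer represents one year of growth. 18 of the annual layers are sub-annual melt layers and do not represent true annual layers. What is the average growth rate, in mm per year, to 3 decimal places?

1.556 mm per year

True annual layer count = 32620 − 18 + 14 = 32616.
Mean rate = 50738.0 mm / 32616 years ≈ 1.556 mm per year.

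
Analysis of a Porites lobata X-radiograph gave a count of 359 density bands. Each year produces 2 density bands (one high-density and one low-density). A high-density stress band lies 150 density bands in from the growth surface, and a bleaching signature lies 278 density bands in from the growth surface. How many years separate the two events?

The two markers are separated by 278 − 150 = 128 density bands.
128 density bands at 2 per year is 128 / 2 = 64 years.

64 yr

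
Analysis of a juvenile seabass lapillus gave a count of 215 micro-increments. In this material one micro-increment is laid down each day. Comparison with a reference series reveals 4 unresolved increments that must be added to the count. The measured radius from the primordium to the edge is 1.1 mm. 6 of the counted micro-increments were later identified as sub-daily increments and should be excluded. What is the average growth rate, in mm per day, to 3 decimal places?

After corrections the count is 215 − 6 + 4 = 213 micro-increments.
1.1 mm over 213 days gives 1.1 / 213 ≈ 0.005 mm per day.

0.005 mm per day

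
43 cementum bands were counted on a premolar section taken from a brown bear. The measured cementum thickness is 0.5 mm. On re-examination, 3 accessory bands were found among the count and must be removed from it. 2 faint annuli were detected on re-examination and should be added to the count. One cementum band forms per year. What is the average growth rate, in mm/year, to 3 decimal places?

After corrections the count is 43 − 3 + 2 = 42 cementum bands.
Extension rate ≈ 0.5 / 42 = 0.012 mm/year.

0.012 mm/year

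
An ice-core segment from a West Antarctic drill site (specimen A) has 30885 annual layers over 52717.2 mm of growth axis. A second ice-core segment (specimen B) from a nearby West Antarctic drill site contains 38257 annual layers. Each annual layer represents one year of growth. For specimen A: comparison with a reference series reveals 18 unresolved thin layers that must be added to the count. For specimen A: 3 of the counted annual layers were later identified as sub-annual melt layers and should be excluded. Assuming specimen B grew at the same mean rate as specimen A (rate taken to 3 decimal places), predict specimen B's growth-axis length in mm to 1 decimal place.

Specimen A: after corrections the count is 30885 − 3 + 18 = 30900 annual layers.
A: Extension rate ≈ 52717.2 / 30900 = 1.706 mm per year.
B's length ≈ 1.706 × 38257 = 65266.4 mm.

65266.4 mm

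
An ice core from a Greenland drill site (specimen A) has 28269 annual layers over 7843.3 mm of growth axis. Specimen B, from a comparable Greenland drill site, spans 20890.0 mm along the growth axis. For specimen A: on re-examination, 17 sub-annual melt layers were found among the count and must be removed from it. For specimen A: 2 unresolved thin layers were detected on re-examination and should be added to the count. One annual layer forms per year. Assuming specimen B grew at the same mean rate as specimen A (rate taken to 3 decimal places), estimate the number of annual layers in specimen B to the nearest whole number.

Specimen A: after corrections the count is 28269 − 17 + 2 = 28254 annual layers.
A: Mean rate = 7843.3 mm / 28254 years ≈ 0.278 mm/year.
For B, 20890.0 / 0.278 = 75143.88 years ≈ 75144 annual layers.

75144 annual layers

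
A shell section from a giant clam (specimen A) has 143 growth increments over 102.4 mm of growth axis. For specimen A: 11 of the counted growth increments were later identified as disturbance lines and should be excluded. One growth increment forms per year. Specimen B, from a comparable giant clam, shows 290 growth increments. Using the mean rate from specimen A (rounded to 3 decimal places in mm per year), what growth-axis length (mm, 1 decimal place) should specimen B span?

225.0 mm

Specimen A: true growth increment count = 143 − 11 = 132.
A: Mean rate = 102.4 mm / 132 years ≈ 0.776 mm/year.
For B, 0.776 mm/year × 290 years = 225.0 mm.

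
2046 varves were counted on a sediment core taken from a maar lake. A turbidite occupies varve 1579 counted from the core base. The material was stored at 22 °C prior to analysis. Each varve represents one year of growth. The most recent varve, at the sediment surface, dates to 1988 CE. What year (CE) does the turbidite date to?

2046 − 1579 = 467 varves lie beyond the turbidite toward the sediment surface.
The varve at the sediment surface is 1988 CE, so the turbidite dates to 1988 − 467 = 1521 CE.

1521 CE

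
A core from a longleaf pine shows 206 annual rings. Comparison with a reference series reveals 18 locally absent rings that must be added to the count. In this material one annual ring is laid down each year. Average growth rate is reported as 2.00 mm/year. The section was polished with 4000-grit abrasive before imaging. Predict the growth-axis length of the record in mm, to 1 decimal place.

Adjusted count: 206 + 18 = 224 annual rings.
Length ≈ 2.00 × 224 = 448.0 mm.

448.0 mm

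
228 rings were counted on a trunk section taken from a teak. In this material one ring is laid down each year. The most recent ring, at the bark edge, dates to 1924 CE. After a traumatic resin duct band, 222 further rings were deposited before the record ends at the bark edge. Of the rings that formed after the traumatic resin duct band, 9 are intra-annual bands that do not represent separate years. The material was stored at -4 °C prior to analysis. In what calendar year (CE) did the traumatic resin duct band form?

1711 CE

222 rings formed after the traumatic resin duct band.
Removing the 9 false rings leaves 222 − 9 = 213 true rings beyond the traumatic resin duct band.
1924 − 213 = 1711 CE.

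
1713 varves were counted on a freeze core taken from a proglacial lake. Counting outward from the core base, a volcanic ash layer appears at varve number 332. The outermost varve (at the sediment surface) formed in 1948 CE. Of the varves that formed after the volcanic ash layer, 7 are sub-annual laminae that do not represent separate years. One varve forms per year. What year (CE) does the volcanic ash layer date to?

1713 − 332 = 1381 varves lie beyond the volcanic ash layer toward the sediment surface.
Excluding 7 false varves: 1381 − 7 = 1374.
Counting back 1374 years from 1948 CE places the volcanic ash layer in 1948 − 1374 = 574 CE.

574 CE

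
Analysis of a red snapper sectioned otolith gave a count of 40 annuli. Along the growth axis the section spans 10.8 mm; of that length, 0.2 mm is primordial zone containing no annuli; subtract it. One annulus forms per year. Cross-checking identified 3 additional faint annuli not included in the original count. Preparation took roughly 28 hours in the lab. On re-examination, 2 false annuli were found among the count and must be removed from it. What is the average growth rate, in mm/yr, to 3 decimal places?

0.259 mm/yr

True annulus count = 40 − 2 + 3 = 41.
Net length = 10.8 − 0.2 = 10.6 mm.
10.6 mm over 41 years gives 10.6 / 41 ≈ 0.259 mm/yr.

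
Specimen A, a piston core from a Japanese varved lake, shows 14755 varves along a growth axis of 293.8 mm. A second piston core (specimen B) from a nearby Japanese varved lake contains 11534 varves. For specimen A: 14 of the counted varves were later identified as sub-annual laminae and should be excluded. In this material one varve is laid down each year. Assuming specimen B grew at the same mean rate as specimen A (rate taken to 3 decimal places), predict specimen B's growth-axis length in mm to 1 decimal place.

230.7 mm

Specimen A: adjusted count: 14755 − 14 = 14741 varves.
A: Extension rate ≈ 293.8 / 14741 = 0.020 mm/yr.
B's length ≈ 0.020 × 11534 = 230.7 mm.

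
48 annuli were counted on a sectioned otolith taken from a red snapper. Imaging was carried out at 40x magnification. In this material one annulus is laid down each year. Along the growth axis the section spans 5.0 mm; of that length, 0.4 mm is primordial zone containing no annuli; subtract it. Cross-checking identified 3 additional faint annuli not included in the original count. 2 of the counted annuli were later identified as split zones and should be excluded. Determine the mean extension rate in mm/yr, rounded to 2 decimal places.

Correcting the raw count gives 48 − 2 + 3 = 49 true annuli.
The growth record spans 5.0 − 0.4 = 4.6 mm.
Mean rate = 4.6 mm / 49 years ≈ 0.09 mm/yr.

0.09 mm/yr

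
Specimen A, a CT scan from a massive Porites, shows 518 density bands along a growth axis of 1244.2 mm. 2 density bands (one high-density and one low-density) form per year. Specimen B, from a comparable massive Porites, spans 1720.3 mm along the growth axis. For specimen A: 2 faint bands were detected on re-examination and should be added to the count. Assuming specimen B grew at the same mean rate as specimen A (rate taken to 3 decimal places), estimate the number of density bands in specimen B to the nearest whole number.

Specimen A: true density band count = 518 + 2 = 520.
Specimen A: dividing by 2 density bands per year: 520 / 2 = 260 years.
A: 1244.2 mm over 260 years gives 1244.2 / 260 ≈ 4.785 mm/yr.
B spans 1720.3 / 4.785 = 359.52 years; at 2 density bands per year that is 359.52 × 2 ≈ 719 density bands.

719 density bands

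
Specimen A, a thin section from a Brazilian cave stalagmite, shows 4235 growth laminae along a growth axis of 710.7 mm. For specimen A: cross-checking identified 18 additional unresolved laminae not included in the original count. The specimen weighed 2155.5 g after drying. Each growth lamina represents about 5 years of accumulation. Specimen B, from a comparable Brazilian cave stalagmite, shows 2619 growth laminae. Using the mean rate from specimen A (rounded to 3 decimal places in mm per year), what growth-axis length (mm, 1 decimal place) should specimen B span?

432.1 mm

Specimen A: true growth lamina count = 4235 + 18 = 4253.
Specimen A: 4253 growth laminae at 5 years each span 4253 × 5 = 21265 years.
A: Mean rate = 710.7 mm / 21265 years ≈ 0.033 mm per year.
Specimen B: multiplying by 5 years per growth lamina: 2619 × 5 = 13095 years. Length of B = 0.033 × 13095 = 432.1 mm.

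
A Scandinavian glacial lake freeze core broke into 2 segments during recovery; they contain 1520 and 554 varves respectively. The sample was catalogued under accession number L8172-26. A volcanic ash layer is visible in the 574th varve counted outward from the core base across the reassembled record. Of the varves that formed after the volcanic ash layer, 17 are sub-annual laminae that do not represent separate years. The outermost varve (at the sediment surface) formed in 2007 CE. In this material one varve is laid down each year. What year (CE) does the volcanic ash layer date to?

Total varves = 1520 + 554 = 2074.
Between varve 574 and the sediment surface there are 2074 − 574 = 1500 varves.
Excluding 17 false varves: 1500 − 17 = 1483.
2007 − 1483 = 524 CE.

524 CE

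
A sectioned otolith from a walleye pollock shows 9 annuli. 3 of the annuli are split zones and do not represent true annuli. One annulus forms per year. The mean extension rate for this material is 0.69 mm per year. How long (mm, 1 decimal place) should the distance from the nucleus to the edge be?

True annulus count = 9 − 3 = 6.
Length ≈ 0.69 × 6 = 4.1 mm.

4.1 mm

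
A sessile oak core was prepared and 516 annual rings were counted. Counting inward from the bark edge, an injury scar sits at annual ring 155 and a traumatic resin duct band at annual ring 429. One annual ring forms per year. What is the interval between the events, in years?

429 − 155 = 274 annual rings lie between the two events.
One annual ring per year makes the interval 274 years.

274 years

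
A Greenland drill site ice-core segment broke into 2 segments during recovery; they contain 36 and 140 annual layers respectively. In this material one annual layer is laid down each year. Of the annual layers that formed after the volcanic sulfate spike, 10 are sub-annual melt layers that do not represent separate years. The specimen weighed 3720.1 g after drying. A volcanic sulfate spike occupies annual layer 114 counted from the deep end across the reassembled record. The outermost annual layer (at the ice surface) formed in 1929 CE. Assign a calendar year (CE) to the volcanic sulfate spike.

1877 CE

Total annual layers = 36 + 140 = 176.
The volcanic sulfate spike sits at annual layer 114 from the deep end, so 176 − 114 = 62 annual layers formed after it.
Excluding 10 false annual layers: 62 − 10 = 52.
Counting back 52 years from 1929 CE places the volcanic sulfate spike in 1929 − 52 = 1877 CE.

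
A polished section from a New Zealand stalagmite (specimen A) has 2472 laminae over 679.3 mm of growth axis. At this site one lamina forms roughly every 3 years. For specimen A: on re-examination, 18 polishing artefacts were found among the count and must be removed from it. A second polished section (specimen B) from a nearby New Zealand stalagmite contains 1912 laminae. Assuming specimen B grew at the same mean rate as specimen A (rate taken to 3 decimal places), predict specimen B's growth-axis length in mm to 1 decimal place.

527.7 mm

Specimen A: after corrections the count is 2472 − 18 = 2454 laminae.
Specimen A: at 3 years per lamina, 2454 × 3 = 7362 years.
A: 679.3 mm over 7362 years gives 679.3 / 7362 ≈ 0.092 mm/yr.
Specimen B: 1912 laminae at 3 years each span 1912 × 3 = 5736 years. Length of B = 0.092 × 5736 = 527.7 mm.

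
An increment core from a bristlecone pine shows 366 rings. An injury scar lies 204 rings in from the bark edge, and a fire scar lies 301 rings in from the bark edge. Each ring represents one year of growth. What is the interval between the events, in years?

97 years

Separation: 301 − 204 = 97 rings.
At one ring per year, 97 years elapsed between them.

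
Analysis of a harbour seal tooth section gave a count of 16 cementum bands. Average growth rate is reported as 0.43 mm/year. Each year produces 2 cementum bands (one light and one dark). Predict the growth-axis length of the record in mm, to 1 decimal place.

3.4 mm

Dividing by 2 cementum bands per year: 16 / 2 = 8 years.
8 years at 0.43 mm/year gives 0.43 × 8 = 3.4 mm.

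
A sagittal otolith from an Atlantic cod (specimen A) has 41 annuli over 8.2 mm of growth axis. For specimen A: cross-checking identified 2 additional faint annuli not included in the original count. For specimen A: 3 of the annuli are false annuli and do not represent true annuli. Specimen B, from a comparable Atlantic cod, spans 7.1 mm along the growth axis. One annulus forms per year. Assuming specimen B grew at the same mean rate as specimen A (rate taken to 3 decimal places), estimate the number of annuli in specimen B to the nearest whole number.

35 annuli

Specimen A: correcting the raw count gives 41 − 3 + 2 = 40 true annuli.
A: Mean rate = 8.2 mm / 40 years ≈ 0.205 mm/year.
Specimen B: 7.1 mm / 0.205 mm per year = 34.63 years ≈ 35 annuli.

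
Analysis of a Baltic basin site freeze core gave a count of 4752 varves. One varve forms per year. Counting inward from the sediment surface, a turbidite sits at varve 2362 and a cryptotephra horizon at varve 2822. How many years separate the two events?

Separation: 2822 − 2362 = 460 varves.
That is 460 years at one varve per year.

460 years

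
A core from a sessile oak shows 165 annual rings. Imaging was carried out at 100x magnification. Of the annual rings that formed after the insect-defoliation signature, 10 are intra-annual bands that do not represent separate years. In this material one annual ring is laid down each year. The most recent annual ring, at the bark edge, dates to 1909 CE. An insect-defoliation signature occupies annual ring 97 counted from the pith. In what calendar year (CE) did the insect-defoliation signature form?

165 − 97 = 68 annual rings lie beyond the insect-defoliation signature toward the bark edge.
68 − 10 false = 58 true annual rings after the insect-defoliation signature.
The annual ring at the bark edge is 1909 CE, so the insect-defoliation signature dates to 1909 − 58 = 1851 CE.

1851 CE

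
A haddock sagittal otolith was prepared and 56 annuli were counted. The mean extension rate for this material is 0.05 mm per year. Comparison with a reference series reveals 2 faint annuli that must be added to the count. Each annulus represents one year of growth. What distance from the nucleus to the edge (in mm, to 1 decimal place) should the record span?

After corrections the count is 56 + 2 = 58 annuli.
Length ≈ 0.05 × 58 = 2.9 mm.

2.9 mm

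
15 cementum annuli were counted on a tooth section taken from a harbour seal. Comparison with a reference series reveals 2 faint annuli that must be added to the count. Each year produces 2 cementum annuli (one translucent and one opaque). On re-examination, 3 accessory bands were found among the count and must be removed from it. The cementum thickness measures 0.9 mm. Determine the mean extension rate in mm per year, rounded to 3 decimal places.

0.129 mm per year

Adjusted count: 15 − 3 + 2 = 14 cementum annuli.
14 cementum annuli at 2 per year is 14 / 2 = 7 years.
Extension rate ≈ 0.9 / 7 = 0.129 mm per year.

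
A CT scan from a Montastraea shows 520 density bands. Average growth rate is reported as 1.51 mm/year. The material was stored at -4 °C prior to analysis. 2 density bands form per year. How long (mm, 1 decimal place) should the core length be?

With 2 density bands per year, 520 / 2 = 260 years.
260 years at 1.51 mm/year gives 1.51 × 260 = 392.6 mm.

392.6 mm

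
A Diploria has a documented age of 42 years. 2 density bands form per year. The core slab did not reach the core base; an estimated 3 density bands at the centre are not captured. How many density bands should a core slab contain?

81 density bands

With 2 density bands per year, 42 years would produce 42 × 2 = 84 density bands.
Subtracting the 3 density bands not captured gives 84 − 3 = 81 density bands in the record.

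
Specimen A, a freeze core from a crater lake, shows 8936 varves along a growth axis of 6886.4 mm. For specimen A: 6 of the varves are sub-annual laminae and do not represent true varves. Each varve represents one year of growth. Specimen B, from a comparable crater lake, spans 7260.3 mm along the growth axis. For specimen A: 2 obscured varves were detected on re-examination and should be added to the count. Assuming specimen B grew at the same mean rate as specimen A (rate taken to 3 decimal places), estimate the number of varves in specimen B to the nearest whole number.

Specimen A: true varve count = 8936 − 6 + 2 = 8932.
A: Mean rate = 6886.4 mm / 8932 years ≈ 0.771 mm per year.
For B, 7260.3 / 0.771 = 9416.73 years ≈ 9417 varves.

9417 varves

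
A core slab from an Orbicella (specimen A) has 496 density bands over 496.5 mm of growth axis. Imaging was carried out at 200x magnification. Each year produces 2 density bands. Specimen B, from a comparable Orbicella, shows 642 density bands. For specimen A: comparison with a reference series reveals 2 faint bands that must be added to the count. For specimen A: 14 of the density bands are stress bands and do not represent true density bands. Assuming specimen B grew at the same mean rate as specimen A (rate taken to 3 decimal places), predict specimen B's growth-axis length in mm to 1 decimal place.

Specimen A: adjusted count: 496 − 14 + 2 = 484 density bands.
Specimen A: dividing by 2 density bands per year: 484 / 2 = 242 years.
A: Mean rate = 496.5 mm / 242 years ≈ 2.052 mm per year.
Specimen B: with 2 density bands per year, 642 / 2 = 321 years. For B, 2.052 mm/year × 321 years = 658.7 mm.

658.7 mm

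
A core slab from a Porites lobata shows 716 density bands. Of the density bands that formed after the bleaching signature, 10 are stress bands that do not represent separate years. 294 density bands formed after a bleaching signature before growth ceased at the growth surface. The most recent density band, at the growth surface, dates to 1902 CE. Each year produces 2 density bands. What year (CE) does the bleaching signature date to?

There are 294 density bands younger than the bleaching signature.
Removing the 10 false density bands leaves 294 − 10 = 284 true density bands beyond the bleaching signature.
With 2 density bands per year, 284 / 2 = 142 years.
1902 − 142 = 1760 CE.

1760 CE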